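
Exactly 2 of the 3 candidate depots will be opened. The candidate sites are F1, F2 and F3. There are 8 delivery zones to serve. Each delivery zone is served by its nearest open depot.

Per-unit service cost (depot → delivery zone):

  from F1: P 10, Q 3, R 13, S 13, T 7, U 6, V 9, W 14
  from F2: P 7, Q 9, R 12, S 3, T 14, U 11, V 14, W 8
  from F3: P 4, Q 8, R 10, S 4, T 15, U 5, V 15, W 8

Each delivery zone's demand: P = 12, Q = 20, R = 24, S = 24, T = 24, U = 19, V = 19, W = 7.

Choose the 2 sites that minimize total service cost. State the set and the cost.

With exactly 2 open, each delivery zone uses its cheapest among the chosen.
{F1, F3}: P→F3 4·12=48, Q→F1 3·20=60, R→F3 10·24=240, S→F3 4·24=96, T→F1 7·24=168, U→F3 5·19=95, V→F1 9·19=171, W→F3 8·7=56. Service cost 934.
{F1, F2}: service cost 1013
{F2, F3}: service cost 1273
Among all 3 size-2 choices, {F1, F3} is lowest.

Choose F1 and F3; total service cost 934.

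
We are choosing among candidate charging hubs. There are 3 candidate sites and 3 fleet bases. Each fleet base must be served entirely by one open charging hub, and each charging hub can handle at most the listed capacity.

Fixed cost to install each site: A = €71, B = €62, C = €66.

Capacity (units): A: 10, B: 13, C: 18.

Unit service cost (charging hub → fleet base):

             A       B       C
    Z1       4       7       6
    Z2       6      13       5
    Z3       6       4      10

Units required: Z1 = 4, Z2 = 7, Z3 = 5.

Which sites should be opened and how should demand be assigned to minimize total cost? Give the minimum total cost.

Open {C}: Z1→C 6·4=24, Z2→C 5·7=35, Z3→C 10·5=50.
Loads: C carries 16/18. Service 109; fixed 66; total 175.
Next best feasible plan costs 207.

Minimum total cost: 175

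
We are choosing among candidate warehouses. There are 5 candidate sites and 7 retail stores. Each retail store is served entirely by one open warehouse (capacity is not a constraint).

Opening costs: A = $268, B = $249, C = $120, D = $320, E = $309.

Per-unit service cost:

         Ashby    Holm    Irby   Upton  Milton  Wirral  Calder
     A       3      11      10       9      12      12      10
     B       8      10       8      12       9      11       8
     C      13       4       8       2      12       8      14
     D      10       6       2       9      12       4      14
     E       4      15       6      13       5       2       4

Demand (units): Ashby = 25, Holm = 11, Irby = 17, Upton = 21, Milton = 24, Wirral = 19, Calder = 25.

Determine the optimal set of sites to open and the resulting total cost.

For any fixed open set, each retail store goes to its cheapest open site; total = fixed + service.
{C, E}: Ashby→E 4·25=100, Holm→C 4·11=44, Irby→E 6·17=102, Upton→C 2·21=42, Milton→E 5·24=120, Wirral→E 2·19=38, Calder→E 4·25=100. Service 546; fixed 429; total 975.
{E}: Ashby→E 4·25=100, Holm→E 15·11=165, Irby→E 6·17=102, Upton→E 13·21=273, Milton→E 5·24=120, Wirral→E 2·19=38, Calder→E 4·25=100. Service 898; fixed 309; total 1207.
{A, C, E}: service 521 + fixed 697 = 1218
{A, B, C, D, E}: service 453 + fixed 1266 = 1719
No other subset beats 975.

Open C and E; minimum total cost 975.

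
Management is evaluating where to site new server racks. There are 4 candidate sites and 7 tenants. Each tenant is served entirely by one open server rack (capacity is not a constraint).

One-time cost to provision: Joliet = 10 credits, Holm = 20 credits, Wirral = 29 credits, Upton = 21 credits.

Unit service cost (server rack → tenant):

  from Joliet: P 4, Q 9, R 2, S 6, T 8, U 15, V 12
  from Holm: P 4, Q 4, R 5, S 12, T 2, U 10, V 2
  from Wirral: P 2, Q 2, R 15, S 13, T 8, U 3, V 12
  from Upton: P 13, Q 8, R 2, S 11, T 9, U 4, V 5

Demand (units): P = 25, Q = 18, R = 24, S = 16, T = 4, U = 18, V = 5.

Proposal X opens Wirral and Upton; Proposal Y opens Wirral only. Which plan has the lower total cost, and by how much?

Proposal X: {Wirral, Upton}: P→Wirral 2·25=50, Q→Wirral 2·18=36, R→Upton 2·24=48, S→Upton 11·16=176, T→Wirral 8·4=32, U→Wirral 3·18=54, V→Upton 5·5=25. Service 421; fixed 50; total 471.
Proposal Y: {Wirral}: P→Wirral 2·25=50, Q→Wirral 2·18=36, R→Wirral 15·24=360, S→Wirral 13·16=208, T→Wirral 8·4=32, U→Wirral 3·18=54, V→Wirral 12·5=60. Service 800; fixed 29; total 829.
Difference: |471 − 829| = 358.

Proposal X is cheaper by 358.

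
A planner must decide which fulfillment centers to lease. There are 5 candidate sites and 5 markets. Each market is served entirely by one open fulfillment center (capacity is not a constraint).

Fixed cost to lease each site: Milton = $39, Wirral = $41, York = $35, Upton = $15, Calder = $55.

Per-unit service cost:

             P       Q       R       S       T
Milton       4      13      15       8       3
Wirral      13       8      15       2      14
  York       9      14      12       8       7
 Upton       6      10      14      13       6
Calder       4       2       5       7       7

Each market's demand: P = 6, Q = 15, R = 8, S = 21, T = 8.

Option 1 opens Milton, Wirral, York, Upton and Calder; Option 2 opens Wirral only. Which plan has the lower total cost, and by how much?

Option 1 is cheaper by 168.

Option 1: {Milton, Wirral, York, Upton, Calder}: P→Milton 4·6=24, Q→Calder 2·15=30, R→Calder 5·8=40, S→Wirral 2·21=42, T→Milton 3·8=24. Service 160; fixed 185; total 345.
Option 2: {Wirral}: P→Wirral 13·6=78, Q→Wirral 8·15=120, R→Wirral 15·8=120, S→Wirral 2·21=42, T→Wirral 14·8=112. Service 472; fixed 41; total 513.
Difference: |345 − 513| = 168.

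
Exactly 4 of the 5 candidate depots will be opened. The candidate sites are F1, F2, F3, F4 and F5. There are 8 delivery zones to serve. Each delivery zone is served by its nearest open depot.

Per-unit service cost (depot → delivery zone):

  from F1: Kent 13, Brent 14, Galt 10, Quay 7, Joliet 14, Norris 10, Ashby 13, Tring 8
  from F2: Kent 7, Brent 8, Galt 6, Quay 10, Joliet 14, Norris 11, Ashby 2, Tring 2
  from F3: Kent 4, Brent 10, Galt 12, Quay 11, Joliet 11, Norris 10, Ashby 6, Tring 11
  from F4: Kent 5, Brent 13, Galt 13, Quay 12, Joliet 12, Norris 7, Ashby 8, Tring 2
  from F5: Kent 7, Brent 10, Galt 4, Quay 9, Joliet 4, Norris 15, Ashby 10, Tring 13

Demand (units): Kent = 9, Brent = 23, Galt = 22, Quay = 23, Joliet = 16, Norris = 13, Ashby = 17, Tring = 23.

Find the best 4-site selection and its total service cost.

Choose F1, F2, F4 and F5; total service cost 713.

With exactly 4 open, each delivery zone uses its cheapest among the chosen.
{F1, F2, F4, F5}: Kent→F4 5·9=45, Brent→F2 8·23=184, Galt→F5 4·22=88, Quay→F1 7·23=161, Joliet→F5 4·16=64, Norris→F4 7·13=91, Ashby→F2 2·17=34, Tring→F2 2·23=46. Service cost 713.
{F1, F2, F3, F5}: service cost 743
{F2, F3, F4, F5}: service cost 750
Among all 5 size-4 choices, {F1, F2, F4, F5} is lowest.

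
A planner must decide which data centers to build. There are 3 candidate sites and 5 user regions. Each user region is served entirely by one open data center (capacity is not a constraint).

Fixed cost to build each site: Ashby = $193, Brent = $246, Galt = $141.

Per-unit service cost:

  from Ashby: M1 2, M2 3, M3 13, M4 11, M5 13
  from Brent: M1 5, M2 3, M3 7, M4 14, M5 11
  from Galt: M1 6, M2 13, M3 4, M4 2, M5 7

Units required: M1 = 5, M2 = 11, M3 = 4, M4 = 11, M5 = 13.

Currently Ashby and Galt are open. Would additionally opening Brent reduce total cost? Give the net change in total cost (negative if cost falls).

No — net change +246 (cost rises by 246).

Current service cost with {Ashby, Galt}: 172.
Adding Brent: each user region re-picks its cheapest; new service cost 172, saving 0.
Extra fixed cost: 246. Net change = 246 − 0 = 246.
(Totals: 506 → 752.)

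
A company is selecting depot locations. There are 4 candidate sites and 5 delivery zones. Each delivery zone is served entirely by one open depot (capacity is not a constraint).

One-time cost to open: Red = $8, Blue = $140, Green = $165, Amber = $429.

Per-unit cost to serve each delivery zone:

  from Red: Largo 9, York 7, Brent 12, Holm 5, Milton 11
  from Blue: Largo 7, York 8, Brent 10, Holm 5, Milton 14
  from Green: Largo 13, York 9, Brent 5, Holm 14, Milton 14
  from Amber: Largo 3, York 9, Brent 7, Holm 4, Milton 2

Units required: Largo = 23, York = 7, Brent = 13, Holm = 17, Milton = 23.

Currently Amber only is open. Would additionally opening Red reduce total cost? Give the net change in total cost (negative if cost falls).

Yes — net change −6 (cost falls by 6).

Current service cost with {Amber}: 337.
Adding Red: each delivery zone re-picks its cheapest; new service cost 323, saving 14.
Extra fixed cost: 8. Net change = 8 − 14 = -6.
(Totals: 766 → 760.)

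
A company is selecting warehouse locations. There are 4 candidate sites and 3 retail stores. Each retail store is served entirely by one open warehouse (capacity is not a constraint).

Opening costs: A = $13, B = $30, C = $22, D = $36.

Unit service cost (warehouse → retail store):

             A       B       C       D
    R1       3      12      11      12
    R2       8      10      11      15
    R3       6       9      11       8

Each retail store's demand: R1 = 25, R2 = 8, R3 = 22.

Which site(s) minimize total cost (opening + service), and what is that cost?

Open A only; minimum total cost 284.

For any fixed open set, each retail store goes to its cheapest open site; total = fixed + service.
{A}: R1→A 3·25=75, R2→A 8·8=64, R3→A 6·22=132. Service 271; fixed 13; total 284.
{A, C}: service 271 + fixed 35 = 306
{A, B}: service 271 + fixed 43 = 314
{A, B, C, D}: R1→A 3·25=75, R2→A 8·8=64, R3→A 6·22=132. Service 271; fixed 101; total 372.
No other subset beats 284.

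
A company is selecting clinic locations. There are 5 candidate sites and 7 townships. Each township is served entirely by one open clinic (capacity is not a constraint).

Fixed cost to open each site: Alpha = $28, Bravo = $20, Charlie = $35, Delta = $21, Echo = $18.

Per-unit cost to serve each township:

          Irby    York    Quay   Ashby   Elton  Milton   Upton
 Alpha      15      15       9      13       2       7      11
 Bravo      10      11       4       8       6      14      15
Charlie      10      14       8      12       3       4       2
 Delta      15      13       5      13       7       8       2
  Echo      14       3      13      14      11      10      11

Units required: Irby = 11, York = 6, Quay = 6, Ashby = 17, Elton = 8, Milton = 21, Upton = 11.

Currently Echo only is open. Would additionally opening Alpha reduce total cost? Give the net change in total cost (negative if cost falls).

Yes — net change −148 (cost falls by 148).

Current service cost with {Echo}: 907.
Adding Alpha: each township re-picks its cheapest; new service cost 731, saving 176.
Extra fixed cost: 28. Net change = 28 − 176 = -148.
(Totals: 925 → 777.)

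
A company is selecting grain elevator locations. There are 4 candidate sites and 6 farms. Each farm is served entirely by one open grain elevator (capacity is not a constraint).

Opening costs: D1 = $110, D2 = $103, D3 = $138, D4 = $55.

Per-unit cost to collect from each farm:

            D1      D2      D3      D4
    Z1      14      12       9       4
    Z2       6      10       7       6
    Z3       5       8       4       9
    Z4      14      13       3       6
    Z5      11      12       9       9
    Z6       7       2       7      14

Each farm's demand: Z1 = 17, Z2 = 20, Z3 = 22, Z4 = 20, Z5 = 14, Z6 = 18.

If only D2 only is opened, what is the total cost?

Each farm is assigned to its cheapest site among the open ones.
{D2}: Z1→D2 12·17=204, Z2→D2 10·20=200, Z3→D2 8·22=176, Z4→D2 13·20=260, Z5→D2 12·14=168, Z6→D2 2·18=36. Service 1044; fixed 103; total 1147.

Total cost: 1147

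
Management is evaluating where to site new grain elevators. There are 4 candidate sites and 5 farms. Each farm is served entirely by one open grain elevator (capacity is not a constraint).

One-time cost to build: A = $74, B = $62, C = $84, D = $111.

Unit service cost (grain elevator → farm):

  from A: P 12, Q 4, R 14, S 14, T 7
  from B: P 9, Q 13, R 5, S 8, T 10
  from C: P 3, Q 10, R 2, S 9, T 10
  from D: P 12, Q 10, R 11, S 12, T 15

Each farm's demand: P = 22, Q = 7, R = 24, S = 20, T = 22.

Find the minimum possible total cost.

For any fixed open set, each farm goes to its cheapest open site; total = fixed + service.
{A, C}: P→C 3·22=66, Q→A 4·7=28, R→C 2·24=48, S→C 9·20=180, T→A 7·22=154. Service 476; fixed 158; total 634.
{C}: P→C 3·22=66, Q→C 10·7=70, R→C 2·24=48, S→C 9·20=180, T→C 10·22=220. Service 584; fixed 84; total 668.
{A, B, C}: service 456 + fixed 220 = 676
{A, B, C, D}: service 456 + fixed 331 = 787
(All 15 nonempty subsets were checked; A and C is lowest.)

Minimum total cost: 634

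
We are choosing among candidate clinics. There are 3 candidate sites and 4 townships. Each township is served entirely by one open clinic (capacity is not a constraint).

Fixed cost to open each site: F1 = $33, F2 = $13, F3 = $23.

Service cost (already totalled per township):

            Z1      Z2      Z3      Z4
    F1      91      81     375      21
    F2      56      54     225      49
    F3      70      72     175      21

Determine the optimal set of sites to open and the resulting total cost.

Open F2 and F3; minimum total cost 342.

For any fixed open set, each township goes to its cheapest open site; total = fixed + service.
{F2, F3}: Z1→F2 56, Z2→F2 54, Z3→F3 175, Z4→F3 21. Service 306; fixed 36; total 342.
{F3}: service 338 + fixed 23 = 361
{F1, F2, F3}: Z1→F2 56, Z2→F2 54, Z3→F3 175, Z4→F1 21. Service 306; fixed 69; total 375.
{F2}: service 384 + fixed 13 = 397
(All 7 nonempty subsets were checked; F2 and F3 is lowest.)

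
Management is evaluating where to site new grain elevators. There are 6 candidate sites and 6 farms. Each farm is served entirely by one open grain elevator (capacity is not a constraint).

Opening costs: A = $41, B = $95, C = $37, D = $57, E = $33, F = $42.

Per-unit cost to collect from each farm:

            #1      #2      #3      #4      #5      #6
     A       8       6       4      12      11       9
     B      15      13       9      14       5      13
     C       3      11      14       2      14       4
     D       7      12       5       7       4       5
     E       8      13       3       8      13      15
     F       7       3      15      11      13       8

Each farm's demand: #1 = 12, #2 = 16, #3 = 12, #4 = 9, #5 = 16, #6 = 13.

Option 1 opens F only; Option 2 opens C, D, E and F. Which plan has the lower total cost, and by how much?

Option 1: {F}: #1→F 7·12=84, #2→F 3·16=48, #3→F 15·12=180, #4→F 11·9=99, #5→F 13·16=208, #6→F 8·13=104. Service 723; fixed 42; total 765.
Option 2: {C, D, E, F}: #1→C 3·12=36, #2→F 3·16=48, #3→E 3·12=36, #4→C 2·9=18, #5→D 4·16=64, #6→C 4·13=52. Service 254; fixed 169; total 423.
Difference: |765 − 423| = 342.

Option 2 is cheaper by 342.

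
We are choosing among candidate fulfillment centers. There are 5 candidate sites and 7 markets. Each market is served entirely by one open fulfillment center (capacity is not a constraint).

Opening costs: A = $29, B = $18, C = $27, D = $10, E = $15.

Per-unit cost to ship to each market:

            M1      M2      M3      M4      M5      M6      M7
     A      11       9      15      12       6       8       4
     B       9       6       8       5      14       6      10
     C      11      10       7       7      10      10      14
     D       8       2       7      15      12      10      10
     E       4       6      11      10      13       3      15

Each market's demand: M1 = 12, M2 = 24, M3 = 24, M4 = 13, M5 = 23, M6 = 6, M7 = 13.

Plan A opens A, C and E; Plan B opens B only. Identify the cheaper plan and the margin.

Plan A is cheaper by 285.

Plan A: {A, C, E}: M1→E 4·12=48, M2→E 6·24=144, M3→C 7·24=168, M4→C 7·13=91, M5→A 6·23=138, M6→E 3·6=18, M7→A 4·13=52. Service 659; fixed 71; total 730.
Plan B: {B}: M1→B 9·12=108, M2→B 6·24=144, M3→B 8·24=192, M4→B 5·13=65, M5→B 14·23=322, M6→B 6·6=36, M7→B 10·13=130. Service 997; fixed 18; total 1015.
Difference: |730 − 1015| = 285.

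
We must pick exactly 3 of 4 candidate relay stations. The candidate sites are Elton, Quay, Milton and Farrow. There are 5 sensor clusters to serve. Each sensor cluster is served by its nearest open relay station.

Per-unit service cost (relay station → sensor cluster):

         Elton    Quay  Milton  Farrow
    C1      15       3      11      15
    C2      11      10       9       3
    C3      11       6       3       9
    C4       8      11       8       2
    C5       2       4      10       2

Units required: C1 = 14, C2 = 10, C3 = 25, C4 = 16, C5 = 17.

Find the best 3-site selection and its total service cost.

With exactly 3 open, each sensor cluster uses its cheapest among the chosen.
{Quay, Milton, Farrow}: C1→Quay 3·14=42, C2→Farrow 3·10=30, C3→Milton 3·25=75, C4→Farrow 2·16=32, C5→Farrow 2·17=34. Service cost 213.
{Elton, Quay, Farrow}: service cost 288
{Elton, Milton, Farrow}: service cost 325
Among all 4 size-3 choices, {Quay, Milton, Farrow} is lowest.

Choose Quay, Milton and Farrow; total service cost 213.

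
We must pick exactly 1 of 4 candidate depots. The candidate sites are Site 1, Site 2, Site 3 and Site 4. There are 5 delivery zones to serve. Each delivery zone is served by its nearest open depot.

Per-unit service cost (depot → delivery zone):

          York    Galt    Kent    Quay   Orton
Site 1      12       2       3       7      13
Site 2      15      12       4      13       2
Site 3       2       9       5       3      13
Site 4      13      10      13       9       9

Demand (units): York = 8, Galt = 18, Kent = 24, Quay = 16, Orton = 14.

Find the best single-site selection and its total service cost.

Choose Site 1 only; total service cost 498.

With exactly 1 open, each delivery zone uses its cheapest among the chosen.
{Site 1}: York→Site 1 12·8=96, Galt→Site 1 2·18=36, Kent→Site 1 3·24=72, Quay→Site 1 7·16=112, Orton→Site 1 13·14=182. Service cost 498.
{Site 3}: service cost 528
{Site 2}: service cost 668
Among all 4 size-1 choices, {Site 1} is lowest.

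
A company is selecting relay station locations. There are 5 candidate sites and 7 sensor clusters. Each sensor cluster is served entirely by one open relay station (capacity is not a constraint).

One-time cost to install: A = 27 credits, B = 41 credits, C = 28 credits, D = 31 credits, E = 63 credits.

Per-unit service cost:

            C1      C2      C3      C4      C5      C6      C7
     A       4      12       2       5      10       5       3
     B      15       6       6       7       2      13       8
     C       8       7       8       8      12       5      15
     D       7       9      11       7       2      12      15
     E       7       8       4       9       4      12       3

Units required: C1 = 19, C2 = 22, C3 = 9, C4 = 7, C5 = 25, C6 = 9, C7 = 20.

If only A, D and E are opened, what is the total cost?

Total cost: 581

Each sensor cluster is assigned to its cheapest site among the open ones.
{A, D, E}: C1→A 4·19=76, C2→E 8·22=176, C3→A 2·9=18, C4→A 5·7=35, C5→D 2·25=50, C6→A 5·9=45, C7→A 3·20=60. Service 460; fixed 121; total 581.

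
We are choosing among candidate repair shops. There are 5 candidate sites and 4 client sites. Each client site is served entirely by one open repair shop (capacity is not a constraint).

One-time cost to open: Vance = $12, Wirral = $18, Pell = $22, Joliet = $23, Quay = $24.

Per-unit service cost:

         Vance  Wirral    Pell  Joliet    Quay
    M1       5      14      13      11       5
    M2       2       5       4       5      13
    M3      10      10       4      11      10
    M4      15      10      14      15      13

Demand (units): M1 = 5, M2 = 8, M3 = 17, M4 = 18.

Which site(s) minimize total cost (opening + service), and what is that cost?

For any fixed open set, each client site goes to its cheapest open site; total = fixed + service.
{Vance, Wirral, Pell}: M1→Vance 5·5=25, M2→Vance 2·8=16, M3→Pell 4·17=68, M4→Wirral 10·18=180. Service 289; fixed 52; total 341.
{Vance, Wirral, Pell, Joliet}: M1→Vance 5·5=25, M2→Vance 2·8=16, M3→Pell 4·17=68, M4→Wirral 10·18=180. Service 289; fixed 75; total 364.
{Vance, Wirral, Pell, Quay}: service 289 + fixed 76 = 365
{Vance, Wirral, Pell, Joliet, Quay}: service 289 + fixed 99 = 388
No other subset beats 341.

Open Vance, Wirral and Pell; minimum total cost 341.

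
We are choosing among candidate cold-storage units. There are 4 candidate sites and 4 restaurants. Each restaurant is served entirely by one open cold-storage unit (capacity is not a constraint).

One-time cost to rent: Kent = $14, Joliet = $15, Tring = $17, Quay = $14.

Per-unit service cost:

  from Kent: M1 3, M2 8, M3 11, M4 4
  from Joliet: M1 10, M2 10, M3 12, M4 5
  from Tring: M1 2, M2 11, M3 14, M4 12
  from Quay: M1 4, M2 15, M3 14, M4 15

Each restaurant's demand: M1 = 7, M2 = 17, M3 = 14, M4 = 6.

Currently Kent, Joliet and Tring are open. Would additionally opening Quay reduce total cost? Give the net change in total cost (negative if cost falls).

Current service cost with {Kent, Joliet, Tring}: 328.
Adding Quay: each restaurant re-picks its cheapest; new service cost 328, saving 0.
Extra fixed cost: 14. Net change = 14 − 0 = 14.
(Totals: 374 → 388.)

No — net change +14 (cost rises by 14).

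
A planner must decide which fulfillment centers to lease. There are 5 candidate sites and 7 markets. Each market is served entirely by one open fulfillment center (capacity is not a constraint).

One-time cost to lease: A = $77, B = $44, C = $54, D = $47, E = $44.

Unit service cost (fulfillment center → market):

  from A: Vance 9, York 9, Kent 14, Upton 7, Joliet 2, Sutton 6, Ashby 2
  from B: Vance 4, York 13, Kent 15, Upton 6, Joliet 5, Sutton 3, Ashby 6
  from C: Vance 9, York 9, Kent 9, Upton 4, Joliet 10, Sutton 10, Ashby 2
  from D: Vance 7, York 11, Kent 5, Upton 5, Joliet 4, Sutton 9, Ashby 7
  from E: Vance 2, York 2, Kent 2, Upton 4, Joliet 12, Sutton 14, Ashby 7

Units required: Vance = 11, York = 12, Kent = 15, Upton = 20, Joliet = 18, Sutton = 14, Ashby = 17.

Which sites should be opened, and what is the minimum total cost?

Open A and E; minimum total cost 431.

For any fixed open set, each market goes to its cheapest open site; total = fixed + service.
{A, E}: Vance→E 2·11=22, York→E 2·12=24, Kent→E 2·15=30, Upton→E 4·20=80, Joliet→A 2·18=36, Sutton→A 6·14=84, Ashby→A 2·17=34. Service 310; fixed 121; total 431.
{A, B, E}: service 268 + fixed 165 = 433
{B, C, E}: service 322 + fixed 142 = 464
{A, B, C, D, E}: service 268 + fixed 266 = 534
No other subset beats 431.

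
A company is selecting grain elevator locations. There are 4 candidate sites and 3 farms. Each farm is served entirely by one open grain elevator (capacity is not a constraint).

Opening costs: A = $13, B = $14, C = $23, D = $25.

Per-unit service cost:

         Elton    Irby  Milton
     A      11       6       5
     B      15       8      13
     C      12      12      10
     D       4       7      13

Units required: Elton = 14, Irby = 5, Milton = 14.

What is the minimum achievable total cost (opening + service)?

Minimum total cost: 194

For any fixed open set, each farm goes to its cheapest open site; total = fixed + service.
{A, D}: Elton→D 4·14=56, Irby→A 6·5=30, Milton→A 5·14=70. Service 156; fixed 38; total 194.
{A, B, D}: service 156 + fixed 52 = 208
{A, C, D}: service 156 + fixed 61 = 217
{A, B, C, D}: service 156 + fixed 75 = 231
(All 15 nonempty subsets were checked; A and D is lowest.)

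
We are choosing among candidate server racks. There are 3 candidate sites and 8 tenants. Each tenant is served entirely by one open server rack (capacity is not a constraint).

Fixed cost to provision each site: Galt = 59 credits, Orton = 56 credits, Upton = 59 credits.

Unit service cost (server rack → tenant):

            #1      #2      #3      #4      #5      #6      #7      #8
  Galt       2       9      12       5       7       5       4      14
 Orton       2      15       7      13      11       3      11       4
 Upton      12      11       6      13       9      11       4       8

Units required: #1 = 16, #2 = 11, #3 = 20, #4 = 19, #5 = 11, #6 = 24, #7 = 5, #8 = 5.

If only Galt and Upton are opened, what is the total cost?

Each tenant is assigned to its cheapest site among the open ones.
{Galt, Upton}: #1→Galt 2·16=32, #2→Galt 9·11=99, #3→Upton 6·20=120, #4→Galt 5·19=95, #5→Galt 7·11=77, #6→Galt 5·24=120, #7→Galt 4·5=20, #8→Upton 8·5=40. Service 603; fixed 118; total 721.

Total cost: 721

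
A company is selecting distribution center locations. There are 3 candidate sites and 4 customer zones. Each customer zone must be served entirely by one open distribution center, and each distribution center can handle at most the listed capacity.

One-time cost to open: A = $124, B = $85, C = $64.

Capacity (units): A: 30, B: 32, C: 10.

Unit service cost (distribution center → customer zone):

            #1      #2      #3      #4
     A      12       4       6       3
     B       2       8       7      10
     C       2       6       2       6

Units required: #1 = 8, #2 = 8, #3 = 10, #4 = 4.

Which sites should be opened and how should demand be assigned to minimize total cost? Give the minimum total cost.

Minimum total cost: 275

Open {B}: #1→B 2·8=16, #2→B 8·8=64, #3→B 7·10=70, #4→B 10·4=40.
Loads: B carries 30/32. Service 190; fixed 85; total 275.
Next best feasible plan costs 289.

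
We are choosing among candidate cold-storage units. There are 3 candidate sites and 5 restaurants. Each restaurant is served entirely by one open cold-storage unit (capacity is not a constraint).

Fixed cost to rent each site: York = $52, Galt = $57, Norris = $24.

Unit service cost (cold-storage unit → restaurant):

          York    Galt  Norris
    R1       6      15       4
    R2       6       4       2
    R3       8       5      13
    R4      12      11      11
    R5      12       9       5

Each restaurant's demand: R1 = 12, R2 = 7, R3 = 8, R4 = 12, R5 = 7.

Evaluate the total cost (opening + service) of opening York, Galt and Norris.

Total cost: 402

Each restaurant is assigned to its cheapest site among the open ones.
{York, Galt, Norris}: R1→Norris 4·12=48, R2→Norris 2·7=14, R3→Galt 5·8=40, R4→Galt 11·12=132, R5→Norris 5·7=35. Service 269; fixed 133; total 402.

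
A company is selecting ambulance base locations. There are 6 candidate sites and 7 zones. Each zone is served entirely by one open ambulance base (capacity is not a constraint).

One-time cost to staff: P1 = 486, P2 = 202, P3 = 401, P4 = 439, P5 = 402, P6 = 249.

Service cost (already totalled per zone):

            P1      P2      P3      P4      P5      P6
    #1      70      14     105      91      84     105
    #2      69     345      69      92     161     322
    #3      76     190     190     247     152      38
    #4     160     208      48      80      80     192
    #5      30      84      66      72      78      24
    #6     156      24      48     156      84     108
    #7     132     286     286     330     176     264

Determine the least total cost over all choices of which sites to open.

Minimum total cost: 1179

For any fixed open set, each zone goes to its cheapest open site; total = fixed + service.
{P1}: #1→P1 70, #2→P1 69, #3→P1 76, #4→P1 160, #5→P1 30, #6→P1 156, #7→P1 132. Service 693; fixed 486; total 1179.
{P1, P2}: service 505 + fixed 688 = 1193
{P3}: service 812 + fixed 401 = 1213
{P1, P2, P3, P4, P5, P6}: service 349 + fixed 2179 = 2528
No other subset beats 1179.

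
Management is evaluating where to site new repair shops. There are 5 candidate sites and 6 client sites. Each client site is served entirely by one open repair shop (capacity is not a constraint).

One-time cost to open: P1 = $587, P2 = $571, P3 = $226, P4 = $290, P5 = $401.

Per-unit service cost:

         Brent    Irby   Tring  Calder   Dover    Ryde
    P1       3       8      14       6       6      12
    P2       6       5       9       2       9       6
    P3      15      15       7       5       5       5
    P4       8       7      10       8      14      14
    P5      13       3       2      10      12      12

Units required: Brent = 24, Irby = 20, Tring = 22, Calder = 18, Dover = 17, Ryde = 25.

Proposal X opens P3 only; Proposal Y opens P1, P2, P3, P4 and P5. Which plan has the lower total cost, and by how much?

Proposal X: {P3}: Brent→P3 15·24=360, Irby→P3 15·20=300, Tring→P3 7·22=154, Calder→P3 5·18=90, Dover→P3 5·17=85, Ryde→P3 5·25=125. Service 1114; fixed 226; total 1340.
Proposal Y: {P1, P2, P3, P4, P5}: Brent→P1 3·24=72, Irby→P5 3·20=60, Tring→P5 2·22=44, Calder→P2 2·18=36, Dover→P3 5·17=85, Ryde→P3 5·25=125. Service 422; fixed 2075; total 2497.
Difference: |1340 − 2497| = 1157.

Proposal X is cheaper by 1157.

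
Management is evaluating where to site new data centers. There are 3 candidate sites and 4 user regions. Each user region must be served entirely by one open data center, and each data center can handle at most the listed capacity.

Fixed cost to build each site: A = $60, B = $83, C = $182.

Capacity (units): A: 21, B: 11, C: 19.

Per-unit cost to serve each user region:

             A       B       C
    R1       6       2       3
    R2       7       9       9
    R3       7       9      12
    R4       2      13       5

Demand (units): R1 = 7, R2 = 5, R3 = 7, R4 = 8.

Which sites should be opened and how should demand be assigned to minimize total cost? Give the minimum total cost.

Minimum total cost: 257

Open {A, B}: R1→B 2·7=14, R2→A 7·5=35, R3→A 7·7=49, R4→A 2·8=16.
Loads: A carries 20/21, B carries 7/11. Service 114; fixed 143; total 257.
Next best feasible plan costs 299.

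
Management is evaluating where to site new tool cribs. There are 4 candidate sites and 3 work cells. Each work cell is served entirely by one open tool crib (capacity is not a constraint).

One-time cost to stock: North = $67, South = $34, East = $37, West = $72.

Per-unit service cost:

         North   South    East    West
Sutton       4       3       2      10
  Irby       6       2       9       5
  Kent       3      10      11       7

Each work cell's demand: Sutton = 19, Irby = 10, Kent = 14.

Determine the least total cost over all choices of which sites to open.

Minimum total cost: 220

For any fixed open set, each work cell goes to its cheapest open site; total = fixed + service.
{North, South}: Sutton→South 3·19=57, Irby→South 2·10=20, Kent→North 3·14=42. Service 119; fixed 101; total 220.
{North, South, East}: service 100 + fixed 138 = 238
{North, East}: Sutton→East 2·19=38, Irby→North 6·10=60, Kent→North 3·14=42. Service 140; fixed 104; total 244.
{North, South, East, West}: service 100 + fixed 210 = 310
No other subset beats 220.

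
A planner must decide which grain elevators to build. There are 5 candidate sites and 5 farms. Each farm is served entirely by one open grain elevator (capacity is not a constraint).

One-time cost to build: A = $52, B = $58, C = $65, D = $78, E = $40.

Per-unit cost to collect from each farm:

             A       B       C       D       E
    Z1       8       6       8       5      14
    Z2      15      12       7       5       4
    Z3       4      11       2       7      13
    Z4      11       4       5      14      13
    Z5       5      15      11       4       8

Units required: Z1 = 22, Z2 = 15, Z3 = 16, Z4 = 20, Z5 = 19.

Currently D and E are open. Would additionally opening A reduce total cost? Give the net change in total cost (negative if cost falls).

Yes — net change −36 (cost falls by 36).

Current service cost with {D, E}: 618.
Adding A: each farm re-picks its cheapest; new service cost 530, saving 88.
Extra fixed cost: 52. Net change = 52 − 88 = -36.
(Totals: 736 → 700.)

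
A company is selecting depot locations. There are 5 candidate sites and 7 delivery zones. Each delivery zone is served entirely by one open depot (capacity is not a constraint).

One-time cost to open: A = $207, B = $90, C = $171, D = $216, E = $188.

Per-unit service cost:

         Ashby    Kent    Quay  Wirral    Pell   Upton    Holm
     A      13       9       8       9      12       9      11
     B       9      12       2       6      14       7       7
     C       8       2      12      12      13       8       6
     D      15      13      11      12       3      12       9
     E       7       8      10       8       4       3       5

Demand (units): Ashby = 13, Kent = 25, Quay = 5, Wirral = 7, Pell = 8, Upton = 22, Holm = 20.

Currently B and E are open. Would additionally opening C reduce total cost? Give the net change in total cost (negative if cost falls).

No — net change +21 (cost rises by 21).

Current service cost with {B, E}: 541.
Adding C: each delivery zone re-picks its cheapest; new service cost 391, saving 150.
Extra fixed cost: 171. Net change = 171 − 150 = 21.
(Totals: 819 → 840.)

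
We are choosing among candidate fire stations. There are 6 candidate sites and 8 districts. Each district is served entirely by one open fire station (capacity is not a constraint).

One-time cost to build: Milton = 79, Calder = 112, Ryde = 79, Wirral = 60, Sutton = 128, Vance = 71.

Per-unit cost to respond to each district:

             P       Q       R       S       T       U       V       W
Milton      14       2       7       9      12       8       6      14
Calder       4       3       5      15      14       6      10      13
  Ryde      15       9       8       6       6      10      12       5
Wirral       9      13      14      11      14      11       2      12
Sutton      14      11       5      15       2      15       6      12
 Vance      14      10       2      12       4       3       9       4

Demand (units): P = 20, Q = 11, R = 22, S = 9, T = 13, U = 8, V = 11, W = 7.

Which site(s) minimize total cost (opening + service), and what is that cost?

For any fixed open set, each district goes to its cheapest open site; total = fixed + service.
{Calder, Wirral, Vance}: P→Calder 4·20=80, Q→Calder 3·11=33, R→Vance 2·22=44, S→Wirral 11·9=99, T→Vance 4·13=52, U→Vance 3·8=24, V→Wirral 2·11=22, W→Vance 4·7=28. Service 382; fixed 243; total 625.
{Calder, Vance}: P→Calder 4·20=80, Q→Calder 3·11=33, R→Vance 2·22=44, S→Vance 12·9=108, T→Vance 4·13=52, U→Vance 3·8=24, V→Vance 9·11=99, W→Vance 4·7=28. Service 468; fixed 183; total 651.
{Milton, Calder, Vance}: P→Calder 4·20=80, Q→Milton 2·11=22, R→Vance 2·22=44, S→Milton 9·9=81, T→Vance 4·13=52, U→Vance 3·8=24, V→Milton 6·11=66, W→Vance 4·7=28. Service 397; fixed 262; total 659.
{Milton, Calder, Ryde, Wirral, Sutton, Vance}: P→Calder 4·20=80, Q→Milton 2·11=22, R→Vance 2·22=44, S→Ryde 6·9=54, T→Sutton 2·13=26, U→Vance 3·8=24, V→Wirral 2·11=22, W→Vance 4·7=28. Service 300; fixed 529; total 829.
No other subset beats 625.

Open Calder, Wirral and Vance; minimum total cost 625.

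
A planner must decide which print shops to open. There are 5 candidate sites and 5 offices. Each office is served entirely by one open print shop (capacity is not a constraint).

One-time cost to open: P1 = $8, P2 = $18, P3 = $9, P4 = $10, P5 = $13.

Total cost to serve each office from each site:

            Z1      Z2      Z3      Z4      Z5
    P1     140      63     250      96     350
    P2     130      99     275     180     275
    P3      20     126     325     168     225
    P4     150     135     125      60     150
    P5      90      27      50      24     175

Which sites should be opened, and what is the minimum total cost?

For any fixed open set, each office goes to its cheapest open site; total = fixed + service.
{P3, P4, P5}: Z1→P3 20, Z2→P5 27, Z3→P5 50, Z4→P5 24, Z5→P4 150. Service 271; fixed 32; total 303.
{P1, P3, P4, P5}: Z1→P3 20, Z2→P5 27, Z3→P5 50, Z4→P5 24, Z5→P4 150. Service 271; fixed 40; total 311.
{P3, P5}: Z1→P3 20, Z2→P5 27, Z3→P5 50, Z4→P5 24, Z5→P5 175. Service 296; fixed 22; total 318.
{P1, P2, P3, P4, P5}: service 271 + fixed 58 = 329
No other subset beats 303.

Open P3, P4 and P5; minimum total cost 303.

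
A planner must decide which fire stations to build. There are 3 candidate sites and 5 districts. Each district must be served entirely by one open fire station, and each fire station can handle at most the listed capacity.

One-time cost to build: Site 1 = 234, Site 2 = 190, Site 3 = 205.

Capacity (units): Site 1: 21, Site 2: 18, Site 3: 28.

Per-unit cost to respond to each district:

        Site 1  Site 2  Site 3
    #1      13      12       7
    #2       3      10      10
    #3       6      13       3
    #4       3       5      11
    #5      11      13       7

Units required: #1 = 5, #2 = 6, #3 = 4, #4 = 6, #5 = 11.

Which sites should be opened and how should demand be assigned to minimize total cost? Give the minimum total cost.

Minimum total cost: 599

Open {Site 1, Site 3}: #1→Site 3 7·5=35, #2→Site 1 3·6=18, #3→Site 3 3·4=12, #4→Site 1 3·6=18, #5→Site 3 7·11=77.
Loads: Site 1 carries 12/21, Site 3 carries 20/28. Service 160; fixed 439; total 599.
Next best feasible plan costs 609.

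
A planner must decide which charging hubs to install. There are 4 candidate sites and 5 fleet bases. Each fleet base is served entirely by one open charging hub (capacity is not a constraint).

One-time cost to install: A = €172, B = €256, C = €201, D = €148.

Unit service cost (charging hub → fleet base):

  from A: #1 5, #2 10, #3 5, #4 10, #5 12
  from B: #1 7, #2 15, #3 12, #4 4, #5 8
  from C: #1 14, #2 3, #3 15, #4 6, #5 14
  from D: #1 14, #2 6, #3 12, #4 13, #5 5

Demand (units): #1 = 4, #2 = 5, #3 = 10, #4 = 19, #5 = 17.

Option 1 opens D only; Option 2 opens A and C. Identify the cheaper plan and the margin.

Option 1 is cheaper by 90.

Option 1: {D}: #1→D 14·4=56, #2→D 6·5=30, #3→D 12·10=120, #4→D 13·19=247, #5→D 5·17=85. Service 538; fixed 148; total 686.
Option 2: {A, C}: #1→A 5·4=20, #2→C 3·5=15, #3→A 5·10=50, #4→C 6·19=114, #5→A 12·17=204. Service 403; fixed 373; total 776.
Difference: |686 − 776| = 90.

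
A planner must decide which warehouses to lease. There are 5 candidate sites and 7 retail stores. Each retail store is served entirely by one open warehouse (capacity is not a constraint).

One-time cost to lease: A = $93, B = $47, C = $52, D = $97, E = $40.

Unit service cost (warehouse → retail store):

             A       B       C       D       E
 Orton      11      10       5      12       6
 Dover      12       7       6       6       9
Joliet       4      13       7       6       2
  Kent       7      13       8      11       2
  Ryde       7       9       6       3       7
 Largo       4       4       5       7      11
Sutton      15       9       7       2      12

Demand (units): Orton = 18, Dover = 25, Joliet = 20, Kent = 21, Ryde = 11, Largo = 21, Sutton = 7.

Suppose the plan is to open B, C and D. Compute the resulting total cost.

Each retail store is assigned to its cheapest site among the open ones.
{B, C, D}: Orton→C 5·18=90, Dover→C 6·25=150, Joliet→D 6·20=120, Kent→C 8·21=168, Ryde→D 3·11=33, Largo→B 4·21=84, Sutton→D 2·7=14. Service 659; fixed 196; total 855.

Total cost: 855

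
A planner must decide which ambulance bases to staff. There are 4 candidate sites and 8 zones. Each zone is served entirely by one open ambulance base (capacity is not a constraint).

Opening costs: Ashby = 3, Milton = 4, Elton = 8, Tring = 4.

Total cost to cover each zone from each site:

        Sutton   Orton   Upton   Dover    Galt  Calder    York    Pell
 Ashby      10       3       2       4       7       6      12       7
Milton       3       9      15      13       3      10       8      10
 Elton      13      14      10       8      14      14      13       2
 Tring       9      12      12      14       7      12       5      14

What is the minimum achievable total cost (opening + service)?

For any fixed open set, each zone goes to its cheapest open site; total = fixed + service.
{Ashby, Milton}: Sutton→Milton 3, Orton→Ashby 3, Upton→Ashby 2, Dover→Ashby 4, Galt→Milton 3, Calder→Ashby 6, York→Milton 8, Pell→Ashby 7. Service 36; fixed 7; total 43.
{Ashby, Milton, Tring}: Sutton→Milton 3, Orton→Ashby 3, Upton→Ashby 2, Dover→Ashby 4, Galt→Milton 3, Calder→Ashby 6, York→Tring 5, Pell→Ashby 7. Service 33; fixed 11; total 44.
{Ashby, Milton, Elton}: service 31 + fixed 15 = 46
{Ashby, Milton, Elton, Tring}: service 28 + fixed 19 = 47
No other subset beats 43.

Minimum total cost: 43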